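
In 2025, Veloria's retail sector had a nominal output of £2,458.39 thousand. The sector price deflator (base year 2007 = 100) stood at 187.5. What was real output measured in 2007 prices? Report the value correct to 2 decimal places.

Real output = Nominal / (sector price deflator/100) = 2458.39 / 1.875 = 1311.14.

£1,311.14 thousand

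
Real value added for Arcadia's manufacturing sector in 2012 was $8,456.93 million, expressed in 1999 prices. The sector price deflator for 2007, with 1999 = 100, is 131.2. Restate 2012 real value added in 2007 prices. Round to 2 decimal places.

Real value added in 2007 prices = Real value added in 1999 prices × (P_2007/P_1999) = 8456.93 × 1.312 = 11095.49.

$11,095.49 million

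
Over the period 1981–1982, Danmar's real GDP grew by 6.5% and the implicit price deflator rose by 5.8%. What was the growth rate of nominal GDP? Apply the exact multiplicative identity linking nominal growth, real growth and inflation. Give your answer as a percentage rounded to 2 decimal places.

(1 + g_nom) = (1 + g_real)(1 + π) = 1.0650 × 1.0580 = 1.12677.

12.68%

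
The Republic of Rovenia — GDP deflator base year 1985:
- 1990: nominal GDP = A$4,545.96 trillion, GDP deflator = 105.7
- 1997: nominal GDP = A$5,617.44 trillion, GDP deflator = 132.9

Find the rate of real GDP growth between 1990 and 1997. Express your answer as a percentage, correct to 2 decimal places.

Real GDP 1990 = 4545.96 / 1.057 = 4300.81.
Real GDP 1997 = 5617.44 / 1.329 = 4226.82.
Real growth = 4226.82 / 4300.81 − 1 = -0.0172.

-1.72%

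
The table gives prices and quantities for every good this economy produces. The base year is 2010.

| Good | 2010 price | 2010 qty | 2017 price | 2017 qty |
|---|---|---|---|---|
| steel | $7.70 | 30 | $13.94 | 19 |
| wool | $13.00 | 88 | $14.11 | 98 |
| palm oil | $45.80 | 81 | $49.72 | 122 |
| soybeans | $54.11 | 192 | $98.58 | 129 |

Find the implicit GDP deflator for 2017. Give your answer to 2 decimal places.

146.05

Nominal GDP 2017 = 13.94·19 + 14.11·98 + 49.72·122 + 98.58·129 = 20430.30.
Real GDP 2017 (at 2010 prices) = 7.70·19 + 13.00·98 + 45.80·122 + 54.11·129 = 13988.09.
Deflator = Nominal/Real × 100 = 20430.30/13988.09 × 100 = 146.055.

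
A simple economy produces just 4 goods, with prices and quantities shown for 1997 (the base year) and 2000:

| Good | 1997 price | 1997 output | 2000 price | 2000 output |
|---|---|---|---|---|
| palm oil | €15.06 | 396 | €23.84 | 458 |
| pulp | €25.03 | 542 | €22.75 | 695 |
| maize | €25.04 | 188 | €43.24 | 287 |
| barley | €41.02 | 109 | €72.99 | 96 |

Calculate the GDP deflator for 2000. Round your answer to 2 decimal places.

Nominal GDP 2000 = 23.84·458 + 22.75·695 + 43.24·287 + 72.99·96 = 46146.89.
Real GDP 2000 (at 1997 prices) = 15.06·458 + 25.03·695 + 25.04·287 + 41.02·96 = 35417.73.
Deflator = Nominal/Real × 100 = 46146.89/35417.73 × 100 = 130.293.

130.29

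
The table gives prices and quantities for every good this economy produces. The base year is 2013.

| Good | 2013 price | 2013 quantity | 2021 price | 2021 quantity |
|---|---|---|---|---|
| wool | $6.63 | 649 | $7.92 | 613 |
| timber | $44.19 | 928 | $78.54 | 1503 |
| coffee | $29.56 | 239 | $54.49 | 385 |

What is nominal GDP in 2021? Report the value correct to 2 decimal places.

Nominal GDP 2021 = Σ (p_2021 × q_2021) = 7.92·613 + 78.54·1503 + 54.49·385 = 143879.23.

$143879.23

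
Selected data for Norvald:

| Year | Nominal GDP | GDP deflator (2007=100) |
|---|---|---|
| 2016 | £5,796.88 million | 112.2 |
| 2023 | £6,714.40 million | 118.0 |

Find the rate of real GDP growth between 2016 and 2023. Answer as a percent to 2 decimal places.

10.13%

Real GDP 2016 = 5796.88 / 1.122 = 5166.56.
Real GDP 2023 = 6714.40 / 1.180 = 5690.17.
Real growth = 5690.17 / 5166.56 − 1 = 0.1013.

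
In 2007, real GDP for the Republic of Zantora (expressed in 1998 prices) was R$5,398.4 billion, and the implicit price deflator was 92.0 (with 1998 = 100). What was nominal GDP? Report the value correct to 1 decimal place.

R$4,966.5 billion

Nominal GDP = Real × (implicit price deflator/100) = 5398.4 × 0.920 = 4966.53.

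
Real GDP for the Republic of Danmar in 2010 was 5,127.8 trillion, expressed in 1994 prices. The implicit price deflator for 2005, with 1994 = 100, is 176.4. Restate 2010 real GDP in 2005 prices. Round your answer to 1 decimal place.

9,045.4 trillion

Real GDP in 2005 prices = Real GDP in 1994 prices × (P_2005/P_1994) = 5127.8 × 1.764 = 9045.44.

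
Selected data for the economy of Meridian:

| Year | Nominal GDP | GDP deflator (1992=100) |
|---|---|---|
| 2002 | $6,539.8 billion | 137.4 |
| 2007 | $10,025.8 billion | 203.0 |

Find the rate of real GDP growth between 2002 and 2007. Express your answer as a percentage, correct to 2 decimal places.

3.76%

Deflate each year: 2002 → 6539.8/1.374 = 4759.68; 2007 → 10025.8/2.030 = 4938.82.
So real GDP changed by 4938.82/4759.68 − 1 = 0.0376, i.e. 3.76%.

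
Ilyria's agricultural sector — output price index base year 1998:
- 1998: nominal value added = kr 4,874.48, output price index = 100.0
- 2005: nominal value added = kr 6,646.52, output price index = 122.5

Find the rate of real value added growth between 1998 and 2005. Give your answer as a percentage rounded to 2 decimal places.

11.31%

Real value added 1998 = 4874.48 / 1.000 = 4874.48.
Real value added 2005 = 6646.52 / 1.225 = 5425.73.
Real growth = 5425.73 / 4874.48 − 1 = 0.1131.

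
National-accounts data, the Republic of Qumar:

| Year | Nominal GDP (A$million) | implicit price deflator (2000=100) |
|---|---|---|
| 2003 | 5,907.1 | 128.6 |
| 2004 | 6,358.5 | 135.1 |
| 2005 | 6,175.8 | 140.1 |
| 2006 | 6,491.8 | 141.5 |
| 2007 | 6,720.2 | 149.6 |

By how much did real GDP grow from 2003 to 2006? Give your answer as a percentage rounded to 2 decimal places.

-0.12%

Real GDP 2003 = 5907.1/1.286 = 4593.39.
Real GDP 2006 = 6491.8/1.415 = 4587.84.
Change = 4587.84/4593.39 − 1 = -0.0012.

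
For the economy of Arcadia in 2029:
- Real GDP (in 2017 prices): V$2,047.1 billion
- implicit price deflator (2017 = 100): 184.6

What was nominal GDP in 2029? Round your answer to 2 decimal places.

Nominal GDP = Real × (implicit price deflator/100) = 2047.1 × 1.846 = 3778.95.

V$3,778.95 billion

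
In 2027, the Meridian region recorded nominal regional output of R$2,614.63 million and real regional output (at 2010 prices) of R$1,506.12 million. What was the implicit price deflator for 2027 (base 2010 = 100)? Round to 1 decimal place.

implicit price deflator = (Nominal / Real) × 100 = 2614.63 / 1506.12 × 100 = 173.60.

173.6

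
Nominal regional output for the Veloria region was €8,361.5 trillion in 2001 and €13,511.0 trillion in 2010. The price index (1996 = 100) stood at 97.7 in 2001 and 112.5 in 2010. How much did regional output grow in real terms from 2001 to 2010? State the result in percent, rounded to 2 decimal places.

Deflate each year: 2001 → 8361.5/0.977 = 8558.34; 2010 → 13511.0/1.125 = 12009.78.
So real regional output changed by 12009.78/8558.34 − 1 = 0.4033, i.e. 40.33%.

40.33%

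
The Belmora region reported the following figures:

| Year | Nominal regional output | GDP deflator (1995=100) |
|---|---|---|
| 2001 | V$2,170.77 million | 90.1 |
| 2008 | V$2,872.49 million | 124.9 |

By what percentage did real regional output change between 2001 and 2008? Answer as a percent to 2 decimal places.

-4.54%

Real regional output 2001 = 2170.77 / 0.901 = 2409.29.
Real regional output 2008 = 2872.49 / 1.249 = 2299.83.
Real growth = 2299.83 / 2409.29 − 1 = -0.0454.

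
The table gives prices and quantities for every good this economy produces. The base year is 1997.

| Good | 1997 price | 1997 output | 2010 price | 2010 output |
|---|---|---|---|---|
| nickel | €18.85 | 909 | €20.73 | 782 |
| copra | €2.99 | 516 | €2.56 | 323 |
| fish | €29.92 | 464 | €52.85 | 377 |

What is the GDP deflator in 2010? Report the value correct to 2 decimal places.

136.97

Nominal GDP 2010 = 20.73·782 + 2.56·323 + 52.85·377 = 36962.19.
Real GDP 2010 (at 1997 prices) = 18.85·782 + 2.99·323 + 29.92·377 = 26986.31.
Deflator = Nominal/Real × 100 = 36962.19/26986.31 × 100 = 136.966.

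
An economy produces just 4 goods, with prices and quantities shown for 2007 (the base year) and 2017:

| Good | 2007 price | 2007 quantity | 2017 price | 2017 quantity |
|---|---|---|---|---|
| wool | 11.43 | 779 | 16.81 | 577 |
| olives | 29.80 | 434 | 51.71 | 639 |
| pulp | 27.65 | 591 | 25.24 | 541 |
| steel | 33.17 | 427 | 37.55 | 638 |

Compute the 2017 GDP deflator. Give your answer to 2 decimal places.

130.11

Nominal GDP 2017 = 16.81·577 + 51.71·639 + 25.24·541 + 37.55·638 = 80353.80.
Real GDP 2017 (at 2007 prices) = 11.43·577 + 29.80·639 + 27.65·541 + 33.17·638 = 61758.42.
Deflator = Nominal/Real × 100 = 80353.80/61758.42 × 100 = 130.110.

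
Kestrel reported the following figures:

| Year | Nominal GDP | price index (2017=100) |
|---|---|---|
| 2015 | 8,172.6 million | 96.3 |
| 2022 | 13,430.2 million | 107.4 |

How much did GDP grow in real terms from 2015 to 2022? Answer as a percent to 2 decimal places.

Deflate each year: 2015 → 8172.6/0.963 = 8486.60; 2022 → 13430.2/1.074 = 12504.84.
So real GDP changed by 12504.84/8486.60 − 1 = 0.4735, i.e. 47.35%.

47.35%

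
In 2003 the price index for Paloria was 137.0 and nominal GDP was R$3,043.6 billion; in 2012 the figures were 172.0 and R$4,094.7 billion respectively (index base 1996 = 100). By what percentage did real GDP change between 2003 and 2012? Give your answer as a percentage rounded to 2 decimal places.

Real GDP 2003 = 3043.6 / 1.370 = 2221.61.
Real GDP 2012 = 4094.7 / 1.720 = 2380.64.
Real growth = 2380.64 / 2221.61 − 1 = 0.0716.

7.16%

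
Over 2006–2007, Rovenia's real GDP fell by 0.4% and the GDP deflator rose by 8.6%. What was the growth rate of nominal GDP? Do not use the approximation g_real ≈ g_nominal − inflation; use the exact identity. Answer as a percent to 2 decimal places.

8.17%

(1 + g_nom) = (1 + g_real)(1 + π) = 0.9960 × 1.0860 = 1.08166.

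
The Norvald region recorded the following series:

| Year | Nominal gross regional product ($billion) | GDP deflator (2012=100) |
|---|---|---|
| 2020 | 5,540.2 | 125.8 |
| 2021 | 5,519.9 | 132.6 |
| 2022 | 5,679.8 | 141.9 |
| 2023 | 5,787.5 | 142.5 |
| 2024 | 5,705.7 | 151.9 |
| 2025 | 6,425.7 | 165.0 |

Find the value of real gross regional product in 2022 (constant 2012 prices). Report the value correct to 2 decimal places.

$4,002.68 billion

Real gross regional product 2022 = 5679.8 / 1.419 = 4002.68.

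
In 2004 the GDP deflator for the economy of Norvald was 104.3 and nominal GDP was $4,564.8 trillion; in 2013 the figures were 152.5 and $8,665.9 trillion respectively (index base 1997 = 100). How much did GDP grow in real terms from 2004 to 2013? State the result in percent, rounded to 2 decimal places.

29.84%

Real GDP 2004 = 4564.8 / 1.043 = 4376.61.
Real GDP 2013 = 8665.9 / 1.525 = 5682.56.
Real growth = 5682.56 / 4376.61 − 1 = 0.2984.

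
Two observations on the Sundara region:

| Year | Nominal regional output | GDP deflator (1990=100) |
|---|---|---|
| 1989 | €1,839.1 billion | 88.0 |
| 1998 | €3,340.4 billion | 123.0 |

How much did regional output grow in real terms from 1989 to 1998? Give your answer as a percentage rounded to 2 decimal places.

29.95%

Real regional output 1989 = 1839.1 / 0.880 = 2089.89.
Real regional output 1998 = 3340.4 / 1.230 = 2715.77.
Real growth = 2715.77 / 2089.89 − 1 = 0.2995.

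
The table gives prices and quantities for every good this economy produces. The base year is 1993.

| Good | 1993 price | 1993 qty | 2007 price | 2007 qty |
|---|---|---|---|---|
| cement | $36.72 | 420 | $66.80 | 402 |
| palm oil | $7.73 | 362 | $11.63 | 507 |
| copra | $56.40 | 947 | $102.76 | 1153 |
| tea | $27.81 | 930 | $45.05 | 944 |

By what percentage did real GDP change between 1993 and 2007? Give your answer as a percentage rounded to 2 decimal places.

12.79%

Real GDP 1993 = Nominal GDP 1993 = 36.72·420 + 7.73·362 + 56.40·947 + 27.81·930 = 97494.76.
Real GDP 2007 (at 1993 prices) = 36.72·402 + 7.73·507 + 56.40·1153 + 27.81·944 = 109962.39.
Real growth = 109962.39/97494.76 − 1 = 0.1279.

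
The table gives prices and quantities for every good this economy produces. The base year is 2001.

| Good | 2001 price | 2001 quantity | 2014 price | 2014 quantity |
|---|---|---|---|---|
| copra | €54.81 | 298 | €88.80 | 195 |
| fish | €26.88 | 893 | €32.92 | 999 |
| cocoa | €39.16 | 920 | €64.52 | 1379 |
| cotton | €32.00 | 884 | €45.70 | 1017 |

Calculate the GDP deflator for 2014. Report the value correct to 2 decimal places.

149.62

Nominal GDP 2014 = 88.80·195 + 32.92·999 + 64.52·1379 + 45.70·1017 = 185653.06.
Real GDP 2014 (at 2001 prices) = 54.81·195 + 26.88·999 + 39.16·1379 + 32.00·1017 = 124086.71.
Deflator = Nominal/Real × 100 = 185653.06/124086.71 × 100 = 149.616.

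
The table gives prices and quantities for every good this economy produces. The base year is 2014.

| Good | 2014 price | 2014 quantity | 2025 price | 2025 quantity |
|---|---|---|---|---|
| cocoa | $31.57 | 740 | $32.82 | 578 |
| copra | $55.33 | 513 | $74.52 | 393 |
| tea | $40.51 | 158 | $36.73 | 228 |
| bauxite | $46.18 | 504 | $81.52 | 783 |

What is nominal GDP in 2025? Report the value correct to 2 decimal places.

Nominal GDP 2025 = Σ (p_2025 × q_2025) = 32.82·578 + 74.52·393 + 36.73·228 + 81.52·783 = 120460.92.

$120460.92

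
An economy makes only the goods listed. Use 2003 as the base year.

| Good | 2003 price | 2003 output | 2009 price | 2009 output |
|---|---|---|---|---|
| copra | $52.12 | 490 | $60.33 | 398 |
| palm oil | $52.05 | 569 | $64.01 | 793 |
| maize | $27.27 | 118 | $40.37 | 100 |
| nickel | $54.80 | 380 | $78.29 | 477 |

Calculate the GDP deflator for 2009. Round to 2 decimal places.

127.80

Nominal GDP 2009 = 60.33·398 + 64.01·793 + 40.37·100 + 78.29·477 = 116152.60.
Real GDP 2009 (at 2003 prices) = 52.12·398 + 52.05·793 + 27.27·100 + 54.80·477 = 90886.01.
Deflator = Nominal/Real × 100 = 116152.60/90886.01 × 100 = 127.800.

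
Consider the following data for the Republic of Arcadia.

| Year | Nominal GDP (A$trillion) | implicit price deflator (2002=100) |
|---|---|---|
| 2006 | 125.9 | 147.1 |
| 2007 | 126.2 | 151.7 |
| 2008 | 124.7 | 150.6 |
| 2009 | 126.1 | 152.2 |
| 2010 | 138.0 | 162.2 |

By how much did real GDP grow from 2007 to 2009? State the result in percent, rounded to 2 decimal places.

-0.41%

Real GDP 2007 = 126.2/1.517 = 83.19.
Real GDP 2009 = 126.1/1.522 = 82.85.
Change = 82.85/83.19 − 1 = -0.0041.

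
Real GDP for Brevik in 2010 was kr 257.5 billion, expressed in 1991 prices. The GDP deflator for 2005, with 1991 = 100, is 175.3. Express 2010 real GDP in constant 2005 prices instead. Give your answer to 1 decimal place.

kr 451.4 billion

Real GDP in 2005 prices = Real GDP in 1991 prices × (P_2005/P_1991) = 257.5 × 1.753 = 451.40.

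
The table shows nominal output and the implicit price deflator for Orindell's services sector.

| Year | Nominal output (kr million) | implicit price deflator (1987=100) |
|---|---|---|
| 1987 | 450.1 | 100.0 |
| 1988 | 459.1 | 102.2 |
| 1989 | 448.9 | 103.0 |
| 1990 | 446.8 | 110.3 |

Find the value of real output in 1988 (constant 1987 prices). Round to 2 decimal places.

kr 449.22 million

Real output 1988 = 459.1 / 1.022 = 449.22.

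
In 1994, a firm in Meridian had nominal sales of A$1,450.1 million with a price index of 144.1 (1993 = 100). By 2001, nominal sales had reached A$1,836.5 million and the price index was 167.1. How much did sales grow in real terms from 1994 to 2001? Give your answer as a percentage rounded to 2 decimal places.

9.21%

Deflate each year: 1994 → 1450.1/1.441 = 1006.32; 2001 → 1836.5/1.671 = 1099.04.
So real sales changed by 1099.04/1006.32 − 1 = 0.0921, i.e. 9.21%.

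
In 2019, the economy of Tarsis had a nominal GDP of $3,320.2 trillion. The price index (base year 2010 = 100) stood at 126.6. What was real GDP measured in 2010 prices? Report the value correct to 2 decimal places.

Real GDP = Nominal / (price index/100) = 3320.2 / 1.266 = 2622.59.

$2,622.59 trillion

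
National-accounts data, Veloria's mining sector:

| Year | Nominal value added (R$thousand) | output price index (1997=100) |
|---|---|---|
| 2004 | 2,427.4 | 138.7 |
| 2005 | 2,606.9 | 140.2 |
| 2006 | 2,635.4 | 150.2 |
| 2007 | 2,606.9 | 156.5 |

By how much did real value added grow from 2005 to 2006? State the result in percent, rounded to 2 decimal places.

Real value added 2005 = 2606.9/1.402 = 1859.42.
Real value added 2006 = 2635.4/1.502 = 1754.59.
Change = 1754.59/1859.42 − 1 = -0.0564.

-5.64%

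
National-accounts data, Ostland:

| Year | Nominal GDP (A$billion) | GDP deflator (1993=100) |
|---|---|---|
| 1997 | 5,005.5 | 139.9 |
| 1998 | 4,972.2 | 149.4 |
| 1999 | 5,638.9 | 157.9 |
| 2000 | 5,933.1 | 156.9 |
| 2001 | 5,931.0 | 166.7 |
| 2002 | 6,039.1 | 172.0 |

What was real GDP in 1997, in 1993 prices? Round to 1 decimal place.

A$3,577.9 billion

Real GDP 1997 = 5005.5 / 1.399 = 3577.91.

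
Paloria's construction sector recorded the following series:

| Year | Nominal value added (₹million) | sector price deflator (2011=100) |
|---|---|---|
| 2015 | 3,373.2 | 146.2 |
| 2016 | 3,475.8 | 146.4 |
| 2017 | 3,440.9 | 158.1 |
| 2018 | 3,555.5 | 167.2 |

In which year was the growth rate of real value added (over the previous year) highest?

2016: real = 3475.8/1.464 = 2374.18; growth vs 2015 (2307.25) = 2.90%.
2017: real = 3440.9/1.581 = 2176.41; growth vs 2016 (2374.18) = -8.33%.
2018: real = 3555.5/1.672 = 2126.50; growth vs 2017 (2176.41) = -2.29%.

2016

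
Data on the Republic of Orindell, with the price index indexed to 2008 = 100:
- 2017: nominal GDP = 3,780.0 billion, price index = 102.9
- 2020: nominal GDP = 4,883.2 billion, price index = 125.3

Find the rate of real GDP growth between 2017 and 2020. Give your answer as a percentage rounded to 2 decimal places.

Real GDP 2017 = 3780.0 / 1.029 = 3673.47.
Real GDP 2020 = 4883.2 / 1.253 = 3897.21.
Real growth = 3897.21 / 3673.47 − 1 = 0.0609.

6.09%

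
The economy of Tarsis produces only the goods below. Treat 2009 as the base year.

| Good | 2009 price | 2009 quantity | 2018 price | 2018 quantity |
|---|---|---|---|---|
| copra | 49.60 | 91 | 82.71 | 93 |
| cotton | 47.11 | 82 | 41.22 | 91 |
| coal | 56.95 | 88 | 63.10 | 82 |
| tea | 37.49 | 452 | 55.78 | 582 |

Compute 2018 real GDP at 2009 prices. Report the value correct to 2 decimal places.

Real GDP 2018 = Σ (p_2009 × q_2018) = 49.60·93 + 47.11·91 + 56.95·82 + 37.49·582 = 35388.89.

35388.89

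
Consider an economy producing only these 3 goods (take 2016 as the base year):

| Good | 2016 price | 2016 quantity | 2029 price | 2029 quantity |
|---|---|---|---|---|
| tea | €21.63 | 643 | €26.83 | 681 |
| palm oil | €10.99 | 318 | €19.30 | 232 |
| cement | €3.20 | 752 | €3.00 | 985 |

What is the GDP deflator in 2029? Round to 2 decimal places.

Nominal GDP 2029 = 26.83·681 + 19.30·232 + 3.00·985 = 25703.83.
Real GDP 2029 (at 2016 prices) = 21.63·681 + 10.99·232 + 3.20·985 = 20431.71.
Deflator = Nominal/Real × 100 = 25703.83/20431.71 × 100 = 125.804.

125.80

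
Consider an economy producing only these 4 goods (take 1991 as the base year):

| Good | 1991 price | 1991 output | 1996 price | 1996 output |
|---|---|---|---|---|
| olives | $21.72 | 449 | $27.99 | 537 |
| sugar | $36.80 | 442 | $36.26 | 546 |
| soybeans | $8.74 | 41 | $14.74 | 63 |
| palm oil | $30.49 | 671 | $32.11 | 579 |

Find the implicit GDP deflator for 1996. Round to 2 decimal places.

Nominal GDP 1996 = 27.99·537 + 36.26·546 + 14.74·63 + 32.11·579 = 54348.90.
Real GDP 1996 (at 1991 prices) = 21.72·537 + 36.80·546 + 8.74·63 + 30.49·579 = 49960.77.
Deflator = Nominal/Real × 100 = 54348.90/49960.77 × 100 = 108.783.

108.78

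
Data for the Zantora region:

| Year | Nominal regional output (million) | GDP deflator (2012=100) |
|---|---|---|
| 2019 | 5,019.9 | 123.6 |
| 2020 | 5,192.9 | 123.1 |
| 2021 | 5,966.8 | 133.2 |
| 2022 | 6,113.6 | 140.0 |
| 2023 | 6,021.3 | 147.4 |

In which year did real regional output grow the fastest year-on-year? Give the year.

2020: real = 5192.9/1.231 = 4218.44; growth vs 2019 (4061.41) = 3.87%.
2021: real = 5966.8/1.332 = 4479.58; growth vs 2020 (4218.44) = 6.19%.
2022: real = 6113.6/1.400 = 4366.86; growth vs 2021 (4479.58) = -2.52%.
2023: real = 6021.3/1.474 = 4085.01; growth vs 2022 (4366.86) = -6.45%.

2021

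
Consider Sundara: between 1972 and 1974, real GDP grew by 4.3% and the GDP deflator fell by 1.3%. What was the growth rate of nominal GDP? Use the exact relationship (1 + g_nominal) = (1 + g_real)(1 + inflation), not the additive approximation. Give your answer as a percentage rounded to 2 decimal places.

2.94%

(1 + g_nom) = (1 + g_real)(1 + π) = 1.0430 × 0.9870 = 1.02944.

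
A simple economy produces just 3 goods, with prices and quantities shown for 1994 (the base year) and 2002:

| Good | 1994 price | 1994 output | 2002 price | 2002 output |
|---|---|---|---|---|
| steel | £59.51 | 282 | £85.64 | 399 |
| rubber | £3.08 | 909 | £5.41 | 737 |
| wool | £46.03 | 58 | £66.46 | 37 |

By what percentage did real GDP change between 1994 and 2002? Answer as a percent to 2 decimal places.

Real GDP 1994 = Nominal GDP 1994 = 59.51·282 + 3.08·909 + 46.03·58 = 22251.28.
Real GDP 2002 (at 1994 prices) = 59.51·399 + 3.08·737 + 46.03·37 = 27717.56.
Real growth = 27717.56/22251.28 − 1 = 0.2457.

24.57%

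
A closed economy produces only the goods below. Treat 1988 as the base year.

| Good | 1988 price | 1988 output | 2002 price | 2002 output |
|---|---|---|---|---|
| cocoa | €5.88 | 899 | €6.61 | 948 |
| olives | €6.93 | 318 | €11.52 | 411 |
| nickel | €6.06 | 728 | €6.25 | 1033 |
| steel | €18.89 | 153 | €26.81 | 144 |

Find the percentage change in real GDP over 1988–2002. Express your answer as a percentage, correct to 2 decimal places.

17.65%

Real GDP 1988 = Nominal GDP 1988 = 5.88·899 + 6.93·318 + 6.06·728 + 18.89·153 = 14791.71.
Real GDP 2002 (at 1988 prices) = 5.88·948 + 6.93·411 + 6.06·1033 + 18.89·144 = 17402.61.
Real growth = 17402.61/14791.71 − 1 = 0.1765.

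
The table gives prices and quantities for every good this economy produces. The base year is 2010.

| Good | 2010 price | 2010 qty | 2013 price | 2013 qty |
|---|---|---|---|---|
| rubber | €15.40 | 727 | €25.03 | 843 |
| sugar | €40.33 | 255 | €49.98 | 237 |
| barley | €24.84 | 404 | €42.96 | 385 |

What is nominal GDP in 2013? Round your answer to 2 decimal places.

Nominal GDP 2013 = Σ (p_2013 × q_2013) = 25.03·843 + 49.98·237 + 42.96·385 = 49485.15.

€49485.15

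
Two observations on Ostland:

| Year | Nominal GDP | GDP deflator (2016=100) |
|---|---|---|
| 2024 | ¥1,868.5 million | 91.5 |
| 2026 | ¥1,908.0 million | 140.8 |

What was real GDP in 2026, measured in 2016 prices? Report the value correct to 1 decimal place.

Real GDP = Nominal / (GDP deflator/100) = 1908.0 / 1.408 = 1355.11.

¥1,355.1 million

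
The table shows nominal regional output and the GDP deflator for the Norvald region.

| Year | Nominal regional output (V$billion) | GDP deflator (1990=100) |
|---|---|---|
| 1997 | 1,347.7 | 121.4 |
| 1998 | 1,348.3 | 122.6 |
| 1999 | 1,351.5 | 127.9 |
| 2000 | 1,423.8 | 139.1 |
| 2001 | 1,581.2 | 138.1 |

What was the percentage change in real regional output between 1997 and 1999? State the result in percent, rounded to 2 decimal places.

-4.81%

Real regional output 1997 = 1347.7/1.214 = 1110.13.
Real regional output 1999 = 1351.5/1.279 = 1056.68.
Change = 1056.68/1110.13 − 1 = -0.0481.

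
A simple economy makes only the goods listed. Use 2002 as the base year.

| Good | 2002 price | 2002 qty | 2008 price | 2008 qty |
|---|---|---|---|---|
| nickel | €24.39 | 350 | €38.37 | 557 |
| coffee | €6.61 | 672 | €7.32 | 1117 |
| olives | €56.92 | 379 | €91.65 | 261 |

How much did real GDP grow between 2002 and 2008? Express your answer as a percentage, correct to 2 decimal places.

3.69%

Real GDP 2002 = Nominal GDP 2002 = 24.39·350 + 6.61·672 + 56.92·379 = 34551.10.
Real GDP 2008 (at 2002 prices) = 24.39·557 + 6.61·1117 + 56.92·261 = 35824.72.
Real growth = 35824.72/34551.10 − 1 = 0.0369.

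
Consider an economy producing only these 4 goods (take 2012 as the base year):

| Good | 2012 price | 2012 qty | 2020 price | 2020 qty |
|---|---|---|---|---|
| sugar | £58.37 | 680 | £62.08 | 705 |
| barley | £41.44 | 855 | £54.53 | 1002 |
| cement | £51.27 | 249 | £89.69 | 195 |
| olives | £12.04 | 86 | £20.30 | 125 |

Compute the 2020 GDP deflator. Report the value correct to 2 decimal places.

125.76

Nominal GDP 2020 = 62.08·705 + 54.53·1002 + 89.69·195 + 20.30·125 = 118432.51.
Real GDP 2020 (at 2012 prices) = 58.37·705 + 41.44·1002 + 51.27·195 + 12.04·125 = 94176.38.
Deflator = Nominal/Real × 100 = 118432.51/94176.38 × 100 = 125.756.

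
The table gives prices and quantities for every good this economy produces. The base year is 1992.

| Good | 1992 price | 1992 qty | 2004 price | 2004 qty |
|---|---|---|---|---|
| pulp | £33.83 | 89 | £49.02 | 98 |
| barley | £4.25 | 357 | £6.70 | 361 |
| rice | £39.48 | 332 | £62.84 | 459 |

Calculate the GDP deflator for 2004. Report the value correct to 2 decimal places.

Nominal GDP 2004 = 49.02·98 + 6.70·361 + 62.84·459 = 36066.22.
Real GDP 2004 (at 1992 prices) = 33.83·98 + 4.25·361 + 39.48·459 = 22970.91.
Deflator = Nominal/Real × 100 = 36066.22/22970.91 × 100 = 157.008.

157.01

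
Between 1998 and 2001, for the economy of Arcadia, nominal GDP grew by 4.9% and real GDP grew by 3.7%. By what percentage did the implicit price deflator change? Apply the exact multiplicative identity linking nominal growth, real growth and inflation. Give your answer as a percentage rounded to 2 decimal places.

1.16%

(1 + g_nom) = (1 + g_real)(1 + π), so π = 1.0490 / 1.0370 − 1 = 0.01157.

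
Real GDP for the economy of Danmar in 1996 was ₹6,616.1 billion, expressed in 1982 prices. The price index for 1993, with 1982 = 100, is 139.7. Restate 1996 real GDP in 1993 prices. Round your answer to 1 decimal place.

₹9,242.7 billion

Real GDP in 1993 prices = Real GDP in 1982 prices × (P_1993/P_1982) = 6616.1 × 1.397 = 9242.69.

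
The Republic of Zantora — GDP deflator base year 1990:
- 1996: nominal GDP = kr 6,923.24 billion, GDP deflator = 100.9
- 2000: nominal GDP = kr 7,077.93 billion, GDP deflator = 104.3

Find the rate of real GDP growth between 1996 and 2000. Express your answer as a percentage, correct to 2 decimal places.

Deflate each year: 1996 → 6923.24/1.009 = 6861.49; 2000 → 7077.93/1.043 = 6786.13.
So real GDP changed by 6786.13/6861.49 − 1 = -0.0110, i.e. -1.10%.

-1.10%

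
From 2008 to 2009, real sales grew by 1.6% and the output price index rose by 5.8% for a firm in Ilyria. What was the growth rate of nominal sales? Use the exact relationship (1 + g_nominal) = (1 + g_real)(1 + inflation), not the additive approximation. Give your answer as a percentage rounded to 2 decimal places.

7.49%

(1 + g_nom) = (1 + g_real)(1 + π) = 1.0160 × 1.0580 = 1.07493.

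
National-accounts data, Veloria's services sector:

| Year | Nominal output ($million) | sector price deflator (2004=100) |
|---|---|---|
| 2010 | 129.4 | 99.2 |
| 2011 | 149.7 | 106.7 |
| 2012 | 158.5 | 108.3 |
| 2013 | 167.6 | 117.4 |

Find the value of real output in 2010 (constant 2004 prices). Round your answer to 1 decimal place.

Real output 2010 = 129.4 / 0.992 = 130.44.

$130.4 million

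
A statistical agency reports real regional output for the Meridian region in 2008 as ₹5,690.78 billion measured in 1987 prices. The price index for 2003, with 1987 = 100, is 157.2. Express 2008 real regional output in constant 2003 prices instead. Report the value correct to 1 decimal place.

₹8,945.9 billion

Real regional output in 2003 prices = Real regional output in 1987 prices × (P_2003/P_1987) = 5690.78 × 1.572 = 8945.91.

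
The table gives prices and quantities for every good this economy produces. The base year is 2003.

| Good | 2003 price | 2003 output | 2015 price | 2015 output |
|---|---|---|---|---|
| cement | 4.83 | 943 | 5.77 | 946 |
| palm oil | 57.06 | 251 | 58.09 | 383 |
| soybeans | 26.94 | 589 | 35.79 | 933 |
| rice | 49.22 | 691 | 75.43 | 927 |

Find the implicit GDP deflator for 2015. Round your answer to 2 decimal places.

134.82

Nominal GDP 2015 = 5.77·946 + 58.09·383 + 35.79·933 + 75.43·927 = 131022.57.
Real GDP 2015 (at 2003 prices) = 4.83·946 + 57.06·383 + 26.94·933 + 49.22·927 = 97185.12.
Deflator = Nominal/Real × 100 = 131022.57/97185.12 × 100 = 134.818.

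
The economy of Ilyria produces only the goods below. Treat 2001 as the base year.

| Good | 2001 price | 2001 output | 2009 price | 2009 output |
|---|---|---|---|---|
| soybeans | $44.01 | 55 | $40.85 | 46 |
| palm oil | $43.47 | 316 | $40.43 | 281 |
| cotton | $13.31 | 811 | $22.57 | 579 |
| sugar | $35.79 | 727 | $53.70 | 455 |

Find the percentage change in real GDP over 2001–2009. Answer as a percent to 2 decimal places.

Real GDP 2001 = Nominal GDP 2001 = 44.01·55 + 43.47·316 + 13.31·811 + 35.79·727 = 52970.81.
Real GDP 2009 (at 2001 prices) = 44.01·46 + 43.47·281 + 13.31·579 + 35.79·455 = 38230.47.
Real growth = 38230.47/52970.81 − 1 = -0.2783.

-27.83%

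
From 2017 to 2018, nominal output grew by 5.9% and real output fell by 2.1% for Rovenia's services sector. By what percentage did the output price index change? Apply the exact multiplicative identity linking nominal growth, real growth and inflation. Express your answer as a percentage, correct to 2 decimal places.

8.17%

(1 + g_nom) = (1 + g_real)(1 + π), so π = 1.0590 / 0.9790 − 1 = 0.08172.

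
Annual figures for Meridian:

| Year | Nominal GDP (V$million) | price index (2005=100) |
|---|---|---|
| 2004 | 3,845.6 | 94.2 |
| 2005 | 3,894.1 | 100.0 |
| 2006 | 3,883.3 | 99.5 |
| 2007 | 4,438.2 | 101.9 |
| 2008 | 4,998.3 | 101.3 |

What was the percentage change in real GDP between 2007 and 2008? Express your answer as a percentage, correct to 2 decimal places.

13.29%

Real GDP 2007 = 4438.2/1.019 = 4355.45.
Real GDP 2008 = 4998.3/1.013 = 4934.16.
Change = 4934.16/4355.45 − 1 = 0.1329.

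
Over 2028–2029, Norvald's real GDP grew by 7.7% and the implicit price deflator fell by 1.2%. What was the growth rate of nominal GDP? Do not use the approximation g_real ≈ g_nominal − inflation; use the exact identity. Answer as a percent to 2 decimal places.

(1 + g_nom) = (1 + g_real)(1 + π) = 1.0770 × 0.9880 = 1.06408.

6.41%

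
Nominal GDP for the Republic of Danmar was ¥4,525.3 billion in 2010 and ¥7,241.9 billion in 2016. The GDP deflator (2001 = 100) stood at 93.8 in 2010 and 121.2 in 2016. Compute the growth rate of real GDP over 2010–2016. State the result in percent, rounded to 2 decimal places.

Real GDP 2010 = 4525.3 / 0.938 = 4824.41.
Real GDP 2016 = 7241.9 / 1.212 = 5975.17.
Real growth = 5975.17 / 4824.41 − 1 = 0.2385.

23.85%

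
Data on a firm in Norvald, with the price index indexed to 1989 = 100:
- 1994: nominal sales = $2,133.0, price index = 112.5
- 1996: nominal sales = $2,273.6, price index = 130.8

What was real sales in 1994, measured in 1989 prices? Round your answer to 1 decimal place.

Real sales = Nominal / (price index/100) = 2133.0 / 1.125 = 1896.00.

$1,896.0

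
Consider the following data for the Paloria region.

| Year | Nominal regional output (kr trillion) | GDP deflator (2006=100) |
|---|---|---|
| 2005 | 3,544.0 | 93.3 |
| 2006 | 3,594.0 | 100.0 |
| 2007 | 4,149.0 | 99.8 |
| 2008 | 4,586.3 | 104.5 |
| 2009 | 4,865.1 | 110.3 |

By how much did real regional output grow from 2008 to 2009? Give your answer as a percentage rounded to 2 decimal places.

0.50%

Real regional output 2008 = 4586.3/1.045 = 4388.80.
Real regional output 2009 = 4865.1/1.103 = 4410.79.
Change = 4410.79/4388.80 − 1 = 0.0050.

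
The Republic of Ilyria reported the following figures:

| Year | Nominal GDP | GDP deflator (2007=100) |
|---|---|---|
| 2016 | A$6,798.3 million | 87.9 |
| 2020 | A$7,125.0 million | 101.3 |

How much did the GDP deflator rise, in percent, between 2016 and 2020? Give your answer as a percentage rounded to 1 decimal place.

15.2%

Price-level change = 101.3 / 87.9 − 1 = 0.1524.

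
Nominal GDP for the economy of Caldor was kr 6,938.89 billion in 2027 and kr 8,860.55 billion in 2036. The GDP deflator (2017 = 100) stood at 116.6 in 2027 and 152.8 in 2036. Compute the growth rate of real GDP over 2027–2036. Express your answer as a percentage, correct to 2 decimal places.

-2.56%

Real GDP 2027 = 6938.89 / 1.166 = 5951.02.
Real GDP 2036 = 8860.55 / 1.528 = 5798.79.
Real growth = 5798.79 / 5951.02 − 1 = -0.0256.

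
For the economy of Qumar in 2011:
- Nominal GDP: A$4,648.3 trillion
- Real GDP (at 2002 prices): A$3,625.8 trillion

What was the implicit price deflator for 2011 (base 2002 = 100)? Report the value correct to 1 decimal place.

implicit price deflator = (Nominal / Real) × 100 = 4648.3 / 3625.8 × 100 = 128.20.

128.2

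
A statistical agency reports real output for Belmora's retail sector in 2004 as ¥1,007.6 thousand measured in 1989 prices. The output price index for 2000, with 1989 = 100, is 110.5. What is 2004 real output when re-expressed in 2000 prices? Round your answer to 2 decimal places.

¥1,113.40 thousand

Real output in 2000 prices = Real output in 1989 prices × (P_2000/P_1989) = 1007.6 × 1.105 = 1113.40.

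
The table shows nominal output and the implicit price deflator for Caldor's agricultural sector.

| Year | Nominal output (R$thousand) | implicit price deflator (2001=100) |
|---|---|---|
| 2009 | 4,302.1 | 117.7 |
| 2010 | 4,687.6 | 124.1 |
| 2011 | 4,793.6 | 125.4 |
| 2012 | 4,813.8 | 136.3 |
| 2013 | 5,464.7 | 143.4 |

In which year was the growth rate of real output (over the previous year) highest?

2013

2010: real = 4687.6/1.241 = 3777.28; growth vs 2009 (3655.14) = 3.34%.
2011: real = 4793.6/1.254 = 3822.65; growth vs 2010 (3777.28) = 1.20%.
2012: real = 4813.8/1.363 = 3531.77; growth vs 2011 (3822.65) = -7.61%.
2013: real = 5464.7/1.434 = 3810.81; growth vs 2012 (3531.77) = 7.90%.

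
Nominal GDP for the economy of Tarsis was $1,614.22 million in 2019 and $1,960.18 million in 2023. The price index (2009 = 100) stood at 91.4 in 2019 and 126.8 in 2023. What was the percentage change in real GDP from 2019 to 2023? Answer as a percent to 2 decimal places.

-12.47%

Deflate each year: 2019 → 1614.22/0.914 = 1766.11; 2023 → 1960.18/1.268 = 1545.88.
So real GDP changed by 1545.88/1766.11 − 1 = -0.1247, i.e. -12.47%.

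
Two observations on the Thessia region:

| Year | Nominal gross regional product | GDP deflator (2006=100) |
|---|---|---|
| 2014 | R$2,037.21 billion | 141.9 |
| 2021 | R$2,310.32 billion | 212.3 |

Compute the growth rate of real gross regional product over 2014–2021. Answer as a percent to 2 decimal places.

Real gross regional product 2014 = 2037.21 / 1.419 = 1435.67.
Real gross regional product 2021 = 2310.32 / 2.123 = 1088.23.
Real growth = 1088.23 / 1435.67 − 1 = -0.2420.

-24.20%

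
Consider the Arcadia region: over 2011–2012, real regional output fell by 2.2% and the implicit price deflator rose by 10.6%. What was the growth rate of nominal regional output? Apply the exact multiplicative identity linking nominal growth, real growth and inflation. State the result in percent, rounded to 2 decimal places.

(1 + g_nom) = (1 + g_real)(1 + π) = 0.9780 × 1.1060 = 1.08167.

8.17%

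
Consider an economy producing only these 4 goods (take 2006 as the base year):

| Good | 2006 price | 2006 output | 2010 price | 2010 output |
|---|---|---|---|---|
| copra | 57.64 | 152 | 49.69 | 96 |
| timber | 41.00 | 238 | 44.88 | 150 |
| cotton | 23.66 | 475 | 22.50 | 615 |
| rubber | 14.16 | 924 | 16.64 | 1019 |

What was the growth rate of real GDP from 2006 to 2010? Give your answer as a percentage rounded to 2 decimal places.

-5.08%

Real GDP 2006 = Nominal GDP 2006 = 57.64·152 + 41.00·238 + 23.66·475 + 14.16·924 = 42841.62.
Real GDP 2010 (at 2006 prices) = 57.64·96 + 41.00·150 + 23.66·615 + 14.16·1019 = 40663.38.
Real growth = 40663.38/42841.62 − 1 = -0.0508.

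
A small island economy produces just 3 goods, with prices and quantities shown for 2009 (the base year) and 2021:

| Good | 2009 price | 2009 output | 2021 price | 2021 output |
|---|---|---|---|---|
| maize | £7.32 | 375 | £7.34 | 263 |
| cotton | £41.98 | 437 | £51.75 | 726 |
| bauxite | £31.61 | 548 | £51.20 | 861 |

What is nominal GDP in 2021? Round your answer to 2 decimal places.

Nominal GDP 2021 = Σ (p_2021 × q_2021) = 7.34·263 + 51.75·726 + 51.20·861 = 83584.12.

£83584.12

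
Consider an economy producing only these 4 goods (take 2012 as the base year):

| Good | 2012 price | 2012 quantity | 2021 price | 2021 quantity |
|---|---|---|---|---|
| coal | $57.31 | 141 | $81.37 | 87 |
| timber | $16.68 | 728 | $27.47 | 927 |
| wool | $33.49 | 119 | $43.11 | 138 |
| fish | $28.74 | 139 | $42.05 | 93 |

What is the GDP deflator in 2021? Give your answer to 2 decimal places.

Nominal GDP 2021 = 81.37·87 + 27.47·927 + 43.11·138 + 42.05·93 = 42403.71.
Real GDP 2021 (at 2012 prices) = 57.31·87 + 16.68·927 + 33.49·138 + 28.74·93 = 27742.77.
Deflator = Nominal/Real × 100 = 42403.71/27742.77 × 100 = 152.846.

152.85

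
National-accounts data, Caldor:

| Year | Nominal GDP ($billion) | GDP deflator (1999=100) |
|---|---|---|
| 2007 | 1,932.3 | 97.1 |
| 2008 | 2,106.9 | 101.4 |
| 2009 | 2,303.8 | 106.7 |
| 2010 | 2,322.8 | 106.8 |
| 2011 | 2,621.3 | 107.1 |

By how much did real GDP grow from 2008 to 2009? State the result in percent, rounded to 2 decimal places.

3.91%

Real GDP 2008 = 2106.9/1.014 = 2077.81.
Real GDP 2009 = 2303.8/1.067 = 2159.14.
Change = 2159.14/2077.81 − 1 = 0.0391.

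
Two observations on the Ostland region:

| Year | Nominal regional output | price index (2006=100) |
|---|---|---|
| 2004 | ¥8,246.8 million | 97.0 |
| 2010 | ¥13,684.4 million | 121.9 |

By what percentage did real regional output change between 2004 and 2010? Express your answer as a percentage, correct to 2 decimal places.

Deflate each year: 2004 → 8246.8/0.970 = 8501.86; 2010 → 13684.4/1.219 = 11225.92.
So real regional output changed by 11225.92/8501.86 − 1 = 0.3204, i.e. 32.04%.

32.04%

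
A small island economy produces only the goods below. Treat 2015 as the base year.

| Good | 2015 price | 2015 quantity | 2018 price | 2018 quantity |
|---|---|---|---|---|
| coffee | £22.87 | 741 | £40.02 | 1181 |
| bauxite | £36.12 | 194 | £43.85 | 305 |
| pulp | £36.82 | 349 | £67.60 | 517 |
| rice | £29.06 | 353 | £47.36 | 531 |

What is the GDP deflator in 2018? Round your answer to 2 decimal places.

Nominal GDP 2018 = 40.02·1181 + 43.85·305 + 67.60·517 + 47.36·531 = 120735.23.
Real GDP 2018 (at 2015 prices) = 22.87·1181 + 36.12·305 + 36.82·517 + 29.06·531 = 72492.87.
Deflator = Nominal/Real × 100 = 120735.23/72492.87 × 100 = 166.548.

166.55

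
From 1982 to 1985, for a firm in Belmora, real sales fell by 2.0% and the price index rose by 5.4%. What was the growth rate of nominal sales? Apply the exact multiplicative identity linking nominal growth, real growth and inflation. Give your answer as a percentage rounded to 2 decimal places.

3.29%

(1 + g_nom) = (1 + g_real)(1 + π) = 0.9800 × 1.0540 = 1.03292.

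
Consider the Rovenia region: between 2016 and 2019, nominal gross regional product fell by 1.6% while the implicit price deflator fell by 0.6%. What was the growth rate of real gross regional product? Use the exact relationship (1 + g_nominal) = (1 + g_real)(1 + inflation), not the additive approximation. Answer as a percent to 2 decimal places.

(1 + g_nom) = (1 + g_real)(1 + π), so g_real = 0.9840 / 0.9940 − 1 = -0.01006.

-1.01%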